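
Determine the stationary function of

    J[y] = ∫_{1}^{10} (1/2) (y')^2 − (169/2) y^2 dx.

The Lagrangian is L = (1/2) (y')^2 − (169/2) y^2.
Compute ∂L/∂y = -169y, ∂L/∂y' = y'.
The Euler-Lagrange equation d/dx(∂L/∂y') − ∂L/∂y = 0 reduces to
    y'' + 169 y = 0.
Its general solution is
    y(x) = A sin(13x) + B cos(13x),
with A, B fixed by the endpoint conditions.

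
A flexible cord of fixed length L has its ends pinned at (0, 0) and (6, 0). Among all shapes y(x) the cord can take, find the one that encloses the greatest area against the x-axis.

Set up the augmented Lagrangian using a multiplier λ for the length constraint:
    F(y, y') = y − λ sqrt(1 + y'^2).
F has no explicit x dependence, so the Beltrami identity yields a first integral
    F − y' ∂F/∂y' = C.
Compute ∂F/∂y' = −λ y' / sqrt(1 + y'^2). Then
    y − λ sqrt(1 + y'^2) + λ y'^2 / sqrt(1 + y'^2) = C
    ⇒  y − λ / sqrt(1 + y'^2) = C.
Solving for y' and integrating gives
    (x − a)^2 + (y − b)^2 = λ^2,
a circular arc of radius λ. The constants a, b are determined by the endpoint conditions y(0) = y(6) = 0, and λ is fixed implicitly by the length constraint
    ∫_{0}^{6} sqrt(1 + y'^2) dx = L.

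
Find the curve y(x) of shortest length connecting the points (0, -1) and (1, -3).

Arc-length functional: J[y] = ∫ sqrt(1 + (y')^2) dx.
Lagrangian L = sqrt(1 + (y')^2) has no explicit y dependence, so ∂L/∂y = 0 and the Euler-Lagrange equation gives
    d/dx( y' / sqrt(1 + (y')^2) ) = 0  ⇒  y' / sqrt(1 + (y')^2) = const.
Hence y' is constant, so y(x) is affine.
Fitting the endpoints (0, -1) and (1, -3):
    slope m = ((-3) − (-1)) / (1 − 0) = -2,
    intercept c = (-1) − m·0 = -1.
Extremal: y(x) = -2 x - 1.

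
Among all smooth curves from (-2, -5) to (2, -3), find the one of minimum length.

Arc-length functional: J[y] = ∫ sqrt(1 + (y')^2) dx.
Lagrangian L = sqrt(1 + (y')^2) has no explicit y dependence, so ∂L/∂y = 0 and the Euler-Lagrange equation gives
    d/dx( y' / sqrt(1 + (y')^2) ) = 0  ⇒  y' / sqrt(1 + (y')^2) = const.
Hence y' is constant, so y(x) is affine.
Fitting the endpoints (-2, -5) and (2, -3):
    slope m = ((-3) − (-5)) / (2 − (-2)) = 1/2,
    intercept c = (-5) − m·(-2) = -4.
Extremal: y(x) = (1/2) x - 4.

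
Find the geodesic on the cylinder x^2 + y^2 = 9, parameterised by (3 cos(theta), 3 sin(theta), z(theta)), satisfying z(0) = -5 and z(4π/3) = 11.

Parameterise the cylinder of radius R = 3 as
    r(θ) = (3 cos θ, 3 sin θ, z(θ)).
The arc-length element is
    ds = sqrt(9 + (dz/dθ)^2) dθ,
so the Lagrangian is L = sqrt(9 + z'^2).
L depends on z' only, not on z or θ, so ∂L/∂z = 0 and
    ∂L/∂z' = z' / sqrt(9 + z'^2).
The Euler-Lagrange equation gives
    d/dθ( z' / sqrt(9 + z'^2) ) = 0,
so z' is constant. Integrating once:
    z(θ) = a θ + b,
a helix on the cylinder (a straight line when the cylinder is unrolled). The constants a, b are determined by the endpoint conditions.
With endpoint conditions z(0) = -5 and z(4π/3) = 11: from z(0) = b we get b = -5, and a·4π/3 + -5 = 11 gives a = 12/π, so
    z(θ) = (12/π) θ − 5.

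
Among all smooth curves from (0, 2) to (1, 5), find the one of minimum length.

Arc-length functional: J[y] = ∫ sqrt(1 + (y')^2) dx.
Lagrangian L = sqrt(1 + (y')^2) has no explicit y dependence, so ∂L/∂y = 0 and the Euler-Lagrange equation gives
    d/dx( y' / sqrt(1 + (y')^2) ) = 0  ⇒  y' / sqrt(1 + (y')^2) = const.
Hence y' is constant, so y(x) is affine.
Fitting the endpoints (0, 2) and (1, 5):
    slope m = (5 − 2) / (1 − 0) = 3,
    intercept c = 2 − m·0 = 2.
Extremal: y(x) = 3 x + 2.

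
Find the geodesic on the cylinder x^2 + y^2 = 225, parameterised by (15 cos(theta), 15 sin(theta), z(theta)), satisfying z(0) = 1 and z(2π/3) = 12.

Parameterise the cylinder of radius R = 15 as
    r(θ) = (15 cos θ, 15 sin θ, z(θ)).
The arc-length element is
    ds = sqrt(225 + (dz/dθ)^2) dθ,
so the Lagrangian is L = sqrt(225 + z'^2).
L depends on z' only, not on z or θ, so ∂L/∂z = 0 and
    ∂L/∂z' = z' / sqrt(225 + z'^2).
The Euler-Lagrange equation gives
    d/dθ( z' / sqrt(225 + z'^2) ) = 0,
so z' is constant. Integrating once:
    z(θ) = a θ + b,
a helix on the cylinder (a straight line when the cylinder is unrolled). The constants a, b are determined by the endpoint conditions.
With endpoint conditions z(0) = 1 and z(2π/3) = 12: from z(0) = b we get b = 1, and a·2π/3 + 1 = 12 gives a = 33/(2π), so
    z(θ) = (33/(2π)) θ + 1.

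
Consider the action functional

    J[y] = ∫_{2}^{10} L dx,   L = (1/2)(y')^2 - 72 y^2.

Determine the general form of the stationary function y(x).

The Lagrangian is L = (1/2)(y')^2 - 72 y^2.
∂L/∂y = -144y.
∂L/∂y' = y'.
The Euler-Lagrange equation d/dx(∂L/∂y') − ∂L/∂y = 0 becomes:
    y'' + 144 y = 0
General solution: y(x) = A sin(12x) + B cos(12x), where A and B are arbitrary constants fixed by the endpoint conditions.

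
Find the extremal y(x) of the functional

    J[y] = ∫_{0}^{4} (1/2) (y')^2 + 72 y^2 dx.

The Lagrangian is L = (1/2) (y')^2 + 72 y^2.
Compute ∂L/∂y = 144y, ∂L/∂y' = y'.
The Euler-Lagrange equation d/dx(∂L/∂y') − ∂L/∂y = 0 reduces to
    y'' − 144 y = 0.
Its general solution is
    y(x) = A e^(12x) + B e^(−12x),
with A, B fixed by the endpoint conditions.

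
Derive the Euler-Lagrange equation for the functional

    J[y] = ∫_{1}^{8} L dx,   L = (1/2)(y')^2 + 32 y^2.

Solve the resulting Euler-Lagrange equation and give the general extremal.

The Lagrangian is L = (1/2)(y')^2 + 32 y^2.
∂L/∂y = 64y.
∂L/∂y' = y'.
The Euler-Lagrange equation d/dx(∂L/∂y') − ∂L/∂y = 0 becomes:
    y'' - 64 y = 0
General solution: y(x) = A e^(8x) + B e^(-8x), where A and B are arbitrary constants fixed by the endpoint conditions.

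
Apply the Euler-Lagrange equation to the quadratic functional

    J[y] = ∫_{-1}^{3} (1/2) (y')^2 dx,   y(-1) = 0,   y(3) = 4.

The Lagrangian is L = (1/2) (y')^2.
Compute ∂L/∂y = 0, ∂L/∂y' = y'.
The Euler-Lagrange equation d/dx(∂L/∂y') − ∂L/∂y = 0 reduces to
    y'' = 0.
Its general solution is
    y(x) = A x + B,
with A, B fixed by the endpoint conditions.
Applying the endpoint conditions y(-1) = 0 and y(3) = 4: solve A·-1 + B = 0 and A·3 + B = 4. Subtracting gives A(3 − -1) = 4 − 0, so A = 1, and B = 0 − A·-1 = 1. Therefore
    y(x) = x + 1.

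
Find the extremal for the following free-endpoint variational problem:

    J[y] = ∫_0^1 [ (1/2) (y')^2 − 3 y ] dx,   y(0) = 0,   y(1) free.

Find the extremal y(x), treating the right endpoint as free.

The Lagrangian L = (1/2) (y')^2 − 3 y gives
    ∂L/∂y = −3,   ∂L/∂y' = y'.
Euler-Lagrange: d/dx(y') − (−3) = 0, i.e. y'' + 3 = 0, so
    y(x) = −(3/2) x^2 + C1 x + C2.
Fixed left endpoint y(0) = 0 ⇒ C2 = 0.
The right endpoint x = 1 is free, so the natural (transversality) condition is ∂L/∂y' |_{x=1} = 0, i.e. y'(1) = 0.
Compute y'(x) = −3 x + C1, so y'(1) = −3 + C1 = 0 ⇒ C1 = 3.
Therefore the extremal is
    y(x) = −(3/2) x^2 + 3 x.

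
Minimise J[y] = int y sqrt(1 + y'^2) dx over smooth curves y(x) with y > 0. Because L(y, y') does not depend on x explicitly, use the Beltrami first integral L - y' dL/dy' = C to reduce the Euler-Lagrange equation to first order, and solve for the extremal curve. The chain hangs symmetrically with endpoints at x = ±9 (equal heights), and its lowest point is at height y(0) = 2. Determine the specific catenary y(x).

The Lagrangian L(y, y') = y sqrt(1 + y'^2) has no explicit x dependence, so the Beltrami identity applies:
    L − y' ∂L/∂y' = C.
Compute ∂L/∂y' = y · y' / sqrt(1 + y'^2). Then
    L − y' ∂L/∂y'
    = y sqrt(1 + y'^2) − y · y'^2 / sqrt(1 + y'^2)
    = y (1 + y'^2 − y'^2) / sqrt(1 + y'^2)
    = y / sqrt(1 + y'^2) = C.
Squaring gives y^2 = C^2 (1 + y'^2), i.e.
    y'^2 = y^2 / C^2 − 1.
Separating variables,
    dy / sqrt(y^2 − C^2) = dx / C,
and integrating gives arccosh(y / C) = (x − a)/C, so
    y(x) = C cosh((x − a)/C),
the catenary. The constants C and a are fixed by the two endpoint conditions (and, for the hanging-chain problem, the length constraint selects C).
Now fit the given data. The endpoints x = ±9 are symmetric at equal height, so the catenary is even about its minimum: a = 0 and y(x) = C cosh(x/C). The lowest point is y(0) = C cosh(0) = C, and we are told y(0) = 2, so C = 2. Therefore
    y(x) = 2 cosh(x/2),
and at the endpoints
    y(±9) = 2 cosh(9/2).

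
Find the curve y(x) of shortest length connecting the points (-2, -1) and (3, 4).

Arc-length functional: J[y] = ∫ sqrt(1 + (y')^2) dx.
Lagrangian L = sqrt(1 + (y')^2) has no explicit y dependence, so ∂L/∂y = 0 and the Euler-Lagrange equation gives
    d/dx( y' / sqrt(1 + (y')^2) ) = 0  ⇒  y' / sqrt(1 + (y')^2) = const.
Hence y' is constant, so y(x) is affine.
Fitting the endpoints (-2, -1) and (3, 4):
    slope m = (4 − (-1)) / (3 − (-2)) = 1,
    intercept c = (-1) − m·(-2) = 1.
Extremal: y(x) = x + 1.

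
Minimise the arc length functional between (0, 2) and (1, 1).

Arc-length functional: J[y] = ∫ sqrt(1 + (y')^2) dx.
Lagrangian L = sqrt(1 + (y')^2) has no explicit y dependence, so ∂L/∂y = 0 and the Euler-Lagrange equation gives
    d/dx( y' / sqrt(1 + (y')^2) ) = 0  ⇒  y' / sqrt(1 + (y')^2) = const.
Hence y' is constant, so y(x) is affine.
Fitting the endpoints (0, 2) and (1, 1):
    slope m = (1 − 2) / (1 − 0) = -1,
    intercept c = 2 − m·0 = 2.
Extremal: y(x) = -x + 2.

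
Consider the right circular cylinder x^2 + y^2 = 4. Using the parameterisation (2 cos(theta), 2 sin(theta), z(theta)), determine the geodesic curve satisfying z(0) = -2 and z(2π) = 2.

Parameterise the cylinder of radius R = 2 as
    r(θ) = (2 cos θ, 2 sin θ, z(θ)).
The arc-length element is
    ds = sqrt(4 + (dz/dθ)^2) dθ,
so the Lagrangian is L = sqrt(4 + z'^2).
L depends on z' only, not on z or θ, so ∂L/∂z = 0 and
    ∂L/∂z' = z' / sqrt(4 + z'^2).
The Euler-Lagrange equation gives
    d/dθ( z' / sqrt(4 + z'^2) ) = 0,
so z' is constant. Integrating once:
    z(θ) = a θ + b,
a helix on the cylinder (a straight line when the cylinder is unrolled). The constants a, b are determined by the endpoint conditions.
With endpoint conditions z(0) = -2 and z(2π) = 2: from z(0) = b we get b = -2, and a·2π + -2 = 2 gives a = 2/π, so
    z(θ) = (2/π) θ − 2.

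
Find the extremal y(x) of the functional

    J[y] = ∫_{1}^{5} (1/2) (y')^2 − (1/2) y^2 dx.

The Lagrangian is L = (1/2) (y')^2 − (1/2) y^2.
Compute ∂L/∂y = -y, ∂L/∂y' = y'.
The Euler-Lagrange equation d/dx(∂L/∂y') − ∂L/∂y = 0 reduces to
    y'' + y = 0.
Its general solution is
    y(x) = A sin(x) + B cos(x),
with A, B fixed by the endpoint conditions.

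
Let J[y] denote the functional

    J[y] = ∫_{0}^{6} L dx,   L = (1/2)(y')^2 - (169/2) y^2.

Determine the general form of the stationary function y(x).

The Lagrangian is L = (1/2)(y')^2 - (169/2) y^2.
∂L/∂y = -169y.
∂L/∂y' = y'.
The Euler-Lagrange equation d/dx(∂L/∂y') − ∂L/∂y = 0 becomes:
    y'' + 169 y = 0
General solution: y(x) = A sin(13x) + B cos(13x), where A and B are arbitrary constants fixed by the endpoint conditions.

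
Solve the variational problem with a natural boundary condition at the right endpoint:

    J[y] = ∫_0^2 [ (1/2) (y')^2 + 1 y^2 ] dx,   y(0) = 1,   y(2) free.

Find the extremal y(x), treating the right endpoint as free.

The Lagrangian L = (1/2) (y')^2 + 1 y^2 gives
    ∂L/∂y = 2 y,   ∂L/∂y' = y'.
Euler-Lagrange: y'' − 2 y = 0.
With k = sqrt(2), the general solution is
    y(x) = A cosh(sqrt(2) x) + B sinh(sqrt(2) x).
Fixed left endpoint y(0) = 1 ⇒ A = 1.
The right endpoint x = 2 is free, so the natural (transversality) condition is ∂L/∂y' |_{x=2} = 0, i.e. y'(2) = 0.
Compute y'(x) = A k sinh(k x) + B k cosh(k x), so
    y'(2) = A k sinh(k·2) + B k cosh(k·2) = 0
    ⇒ B = −A tanh(k·2) = − tanh(sqrt(2)·2).
Therefore the extremal is
    y(x) = cosh(sqrt(2) x) − tanh(sqrt(2)·2) sinh(sqrt(2) x).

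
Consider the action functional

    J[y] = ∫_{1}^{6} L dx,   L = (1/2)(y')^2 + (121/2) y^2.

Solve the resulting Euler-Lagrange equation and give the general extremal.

The Lagrangian is L = (1/2)(y')^2 + (121/2) y^2.
∂L/∂y = 121y.
∂L/∂y' = y'.
The Euler-Lagrange equation d/dx(∂L/∂y') − ∂L/∂y = 0 becomes:
    y'' - 121 y = 0
General solution: y(x) = A e^(11x) + B e^(-11x), where A and B are arbitrary constants fixed by the endpoint conditions.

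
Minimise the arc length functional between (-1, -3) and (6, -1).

Arc-length functional: J[y] = ∫ sqrt(1 + (y')^2) dx.
Lagrangian L = sqrt(1 + (y')^2) has no explicit y dependence, so ∂L/∂y = 0 and the Euler-Lagrange equation gives
    d/dx( y' / sqrt(1 + (y')^2) ) = 0  ⇒  y' / sqrt(1 + (y')^2) = const.
Hence y' is constant, so y(x) is affine.
Fitting the endpoints (-1, -3) and (6, -1):
    slope m = ((-1) − (-3)) / (6 − (-1)) = 2/7,
    intercept c = (-3) − m·(-1) = -19/7.
Extremal: y(x) = (2/7) x - 19/7.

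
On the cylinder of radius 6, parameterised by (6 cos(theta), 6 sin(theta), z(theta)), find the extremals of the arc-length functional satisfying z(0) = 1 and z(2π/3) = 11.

Parameterise the cylinder of radius R = 6 as
    r(θ) = (6 cos θ, 6 sin θ, z(θ)).
The arc-length element is
    ds = sqrt(36 + (dz/dθ)^2) dθ,
so the Lagrangian is L = sqrt(36 + z'^2).
L depends on z' only, not on z or θ, so ∂L/∂z = 0 and
    ∂L/∂z' = z' / sqrt(36 + z'^2).
The Euler-Lagrange equation gives
    d/dθ( z' / sqrt(36 + z'^2) ) = 0,
so z' is constant. Integrating once:
    z(θ) = a θ + b,
a helix on the cylinder (a straight line when the cylinder is unrolled). The constants a, b are determined by the endpoint conditions.
With endpoint conditions z(0) = 1 and z(2π/3) = 11: from z(0) = b we get b = 1, and a·2π/3 + 1 = 11 gives a = 15/π, so
    z(θ) = (15/π) θ + 1.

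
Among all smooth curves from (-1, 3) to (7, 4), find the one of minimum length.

Arc-length functional: J[y] = ∫ sqrt(1 + (y')^2) dx.
Lagrangian L = sqrt(1 + (y')^2) has no explicit y dependence, so ∂L/∂y = 0 and the Euler-Lagrange equation gives
    d/dx( y' / sqrt(1 + (y')^2) ) = 0  ⇒  y' / sqrt(1 + (y')^2) = const.
Hence y' is constant, so y(x) is affine.
Fitting the endpoints (-1, 3) and (7, 4):
    slope m = (4 − 3) / (7 − (-1)) = 1/8,
    intercept c = 3 − m·(-1) = 25/8.
Extremal: y(x) = (1/8) x + 25/8.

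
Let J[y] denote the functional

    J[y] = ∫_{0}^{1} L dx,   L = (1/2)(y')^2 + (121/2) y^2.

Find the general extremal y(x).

The Lagrangian is L = (1/2)(y')^2 + (121/2) y^2.
∂L/∂y = 121y.
∂L/∂y' = y'.
The Euler-Lagrange equation d/dx(∂L/∂y') − ∂L/∂y = 0 becomes:
    y'' - 121 y = 0
General solution: y(x) = A e^(11x) + B e^(-11x), where A and B are arbitrary constants fixed by the endpoint conditions.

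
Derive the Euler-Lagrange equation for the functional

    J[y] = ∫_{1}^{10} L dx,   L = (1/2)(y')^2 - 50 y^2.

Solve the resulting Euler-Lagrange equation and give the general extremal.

The Lagrangian is L = (1/2)(y')^2 - 50 y^2.
∂L/∂y = -100y.
∂L/∂y' = y'.
The Euler-Lagrange equation d/dx(∂L/∂y') − ∂L/∂y = 0 becomes:
    y'' + 100 y = 0
General solution: y(x) = A sin(10x) + B cos(10x), where A and B are arbitrary constants fixed by the endpoint conditions.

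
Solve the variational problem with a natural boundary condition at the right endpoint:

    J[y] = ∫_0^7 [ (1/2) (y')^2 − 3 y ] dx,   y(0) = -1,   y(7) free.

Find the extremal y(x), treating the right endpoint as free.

The Lagrangian L = (1/2) (y')^2 − 3 y gives
    ∂L/∂y = −3,   ∂L/∂y' = y'.
Euler-Lagrange: d/dx(y') − (−3) = 0, i.e. y'' + 3 = 0, so
    y(x) = −(3/2) x^2 + C1 x + C2.
Fixed left endpoint y(0) = -1 ⇒ C2 = -1.
The right endpoint x = 7 is free, so the natural (transversality) condition is ∂L/∂y' |_{x=7} = 0, i.e. y'(7) = 0.
Compute y'(x) = −3 x + C1, so y'(7) = −21 + C1 = 0 ⇒ C1 = 21.
Therefore the extremal is
    y(x) = −(3/2) x^2 + 21 x − 1.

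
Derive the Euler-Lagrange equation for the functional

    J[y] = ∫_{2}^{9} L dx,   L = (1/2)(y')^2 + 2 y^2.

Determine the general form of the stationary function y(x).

The Lagrangian is L = (1/2)(y')^2 + 2 y^2.
∂L/∂y = 4y.
∂L/∂y' = y'.
The Euler-Lagrange equation d/dx(∂L/∂y') − ∂L/∂y = 0 becomes:
    y'' - 4 y = 0
General solution: y(x) = A e^(2x) + B e^(-2x), where A and B are arbitrary constants fixed by the endpoint conditions.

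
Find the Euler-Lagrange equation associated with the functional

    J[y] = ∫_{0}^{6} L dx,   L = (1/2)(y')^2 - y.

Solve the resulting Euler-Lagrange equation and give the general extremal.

The Lagrangian is L = (1/2)(y')^2 - y.
∂L/∂y = -1.
∂L/∂y' = y'.
The Euler-Lagrange equation d/dx(∂L/∂y') − ∂L/∂y = 0 becomes:
    y'' + 1 = 0
General solution: y(x) = -x^2/2 + A x + B, where A and B are arbitrary constants fixed by the endpoint conditions.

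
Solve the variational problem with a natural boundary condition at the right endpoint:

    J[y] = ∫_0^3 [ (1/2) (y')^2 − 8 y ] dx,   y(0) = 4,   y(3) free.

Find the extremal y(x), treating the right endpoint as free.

The Lagrangian L = (1/2) (y')^2 − 8 y gives
    ∂L/∂y = −8,   ∂L/∂y' = y'.
Euler-Lagrange: d/dx(y') − (−8) = 0, i.e. y'' + 8 = 0, so
    y(x) = −(8/2) x^2 + C1 x + C2.
Fixed left endpoint y(0) = 4 ⇒ C2 = 4.
The right endpoint x = 3 is free, so the natural (transversality) condition is ∂L/∂y' |_{x=3} = 0, i.e. y'(3) = 0.
Compute y'(x) = −8 x + C1, so y'(3) = −24 + C1 = 0 ⇒ C1 = 24.
Therefore the extremal is
    y(x) = −4 x^2 + 24 x + 4.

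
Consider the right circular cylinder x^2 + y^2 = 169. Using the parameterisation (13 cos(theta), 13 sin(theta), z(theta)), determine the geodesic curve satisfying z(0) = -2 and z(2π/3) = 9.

Parameterise the cylinder of radius R = 13 as
    r(θ) = (13 cos θ, 13 sin θ, z(θ)).
The arc-length element is
    ds = sqrt(169 + (dz/dθ)^2) dθ,
so the Lagrangian is L = sqrt(169 + z'^2).
L depends on z' only, not on z or θ, so ∂L/∂z = 0 and
    ∂L/∂z' = z' / sqrt(169 + z'^2).
The Euler-Lagrange equation gives
    d/dθ( z' / sqrt(169 + z'^2) ) = 0,
so z' is constant. Integrating once:
    z(θ) = a θ + b,
a helix on the cylinder (a straight line when the cylinder is unrolled). The constants a, b are determined by the endpoint conditions.
With endpoint conditions z(0) = -2 and z(2π/3) = 9: from z(0) = b we get b = -2, and a·2π/3 + -2 = 9 gives a = 33/(2π), so
    z(θ) = (33/(2π)) θ − 2.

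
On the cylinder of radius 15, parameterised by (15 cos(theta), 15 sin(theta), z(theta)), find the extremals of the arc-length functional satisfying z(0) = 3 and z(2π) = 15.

Parameterise the cylinder of radius R = 15 as
    r(θ) = (15 cos θ, 15 sin θ, z(θ)).
The arc-length element is
    ds = sqrt(225 + (dz/dθ)^2) dθ,
so the Lagrangian is L = sqrt(225 + z'^2).
L depends on z' only, not on z or θ, so ∂L/∂z = 0 and
    ∂L/∂z' = z' / sqrt(225 + z'^2).
The Euler-Lagrange equation gives
    d/dθ( z' / sqrt(225 + z'^2) ) = 0,
so z' is constant. Integrating once:
    z(θ) = a θ + b,
a helix on the cylinder (a straight line when the cylinder is unrolled). The constants a, b are determined by the endpoint conditions.
With endpoint conditions z(0) = 3 and z(2π) = 15: from z(0) = b we get b = 3, and a·2π + 3 = 15 gives a = 6/π, so
    z(θ) = (6/π) θ + 3.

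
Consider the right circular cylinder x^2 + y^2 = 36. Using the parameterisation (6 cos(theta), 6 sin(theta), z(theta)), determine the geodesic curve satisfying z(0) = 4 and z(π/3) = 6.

Parameterise the cylinder of radius R = 6 as
    r(θ) = (6 cos θ, 6 sin θ, z(θ)).
The arc-length element is
    ds = sqrt(36 + (dz/dθ)^2) dθ,
so the Lagrangian is L = sqrt(36 + z'^2).
L depends on z' only, not on z or θ, so ∂L/∂z = 0 and
    ∂L/∂z' = z' / sqrt(36 + z'^2).
The Euler-Lagrange equation gives
    d/dθ( z' / sqrt(36 + z'^2) ) = 0,
so z' is constant. Integrating once:
    z(θ) = a θ + b,
a helix on the cylinder (a straight line when the cylinder is unrolled). The constants a, b are determined by the endpoint conditions.
With endpoint conditions z(0) = 4 and z(π/3) = 6: from z(0) = b we get b = 4, and a·π/3 + 4 = 6 gives a = 6/π, so
    z(θ) = (6/π) θ + 4.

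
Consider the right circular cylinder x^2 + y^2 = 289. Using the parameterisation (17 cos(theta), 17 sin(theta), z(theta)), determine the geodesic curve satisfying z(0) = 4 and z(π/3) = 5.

Parameterise the cylinder of radius R = 17 as
    r(θ) = (17 cos θ, 17 sin θ, z(θ)).
The arc-length element is
    ds = sqrt(289 + (dz/dθ)^2) dθ,
so the Lagrangian is L = sqrt(289 + z'^2).
L depends on z' only, not on z or θ, so ∂L/∂z = 0 and
    ∂L/∂z' = z' / sqrt(289 + z'^2).
The Euler-Lagrange equation gives
    d/dθ( z' / sqrt(289 + z'^2) ) = 0,
so z' is constant. Integrating once:
    z(θ) = a θ + b,
a helix on the cylinder (a straight line when the cylinder is unrolled). The constants a, b are determined by the endpoint conditions.
With endpoint conditions z(0) = 4 and z(π/3) = 5: from z(0) = b we get b = 4, and a·π/3 + 4 = 5 gives a = 3/π, so
    z(θ) = (3/π) θ + 4.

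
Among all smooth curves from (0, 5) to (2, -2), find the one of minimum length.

Arc-length functional: J[y] = ∫ sqrt(1 + (y')^2) dx.
Lagrangian L = sqrt(1 + (y')^2) has no explicit y dependence, so ∂L/∂y = 0 and the Euler-Lagrange equation gives
    d/dx( y' / sqrt(1 + (y')^2) ) = 0  ⇒  y' / sqrt(1 + (y')^2) = const.
Hence y' is constant, so y(x) is affine.
Fitting the endpoints (0, 5) and (2, -2):
    slope m = ((-2) − 5) / (2 − 0) = -7/2,
    intercept c = 5 − m·0 = 5.
Extremal: y(x) = (-7/2) x + 5.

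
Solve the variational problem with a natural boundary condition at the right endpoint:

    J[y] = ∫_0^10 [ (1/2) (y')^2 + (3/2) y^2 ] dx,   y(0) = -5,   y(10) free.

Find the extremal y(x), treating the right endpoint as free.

The Lagrangian L = (1/2) (y')^2 + (3/2) y^2 gives
    ∂L/∂y = 3 y,   ∂L/∂y' = y'.
Euler-Lagrange: y'' − 3 y = 0.
With k = sqrt(3), the general solution is
    y(x) = A cosh(sqrt(3) x) + B sinh(sqrt(3) x).
Fixed left endpoint y(0) = -5 ⇒ A = -5.
The right endpoint x = 10 is free, so the natural (transversality) condition is ∂L/∂y' |_{x=10} = 0, i.e. y'(10) = 0.
Compute y'(x) = A k sinh(k x) + B k cosh(k x), so
    y'(10) = A k sinh(k·10) + B k cosh(k·10) = 0
    ⇒ B = −A tanh(k·10) = 5 tanh(sqrt(3)·10).
Therefore the extremal is
    y(x) = −5 cosh(sqrt(3) x) + 5 tanh(sqrt(3)·10) sinh(sqrt(3) x).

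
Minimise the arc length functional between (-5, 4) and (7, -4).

Arc-length functional: J[y] = ∫ sqrt(1 + (y')^2) dx.
Lagrangian L = sqrt(1 + (y')^2) has no explicit y dependence, so ∂L/∂y = 0 and the Euler-Lagrange equation gives
    d/dx( y' / sqrt(1 + (y')^2) ) = 0  ⇒  y' / sqrt(1 + (y')^2) = const.
Hence y' is constant, so y(x) is affine.
Fitting the endpoints (-5, 4) and (7, -4):
    slope m = ((-4) − 4) / (7 − (-5)) = -2/3,
    intercept c = 4 − m·(-5) = 2/3.
Extremal: y(x) = (-2/3) x + 2/3.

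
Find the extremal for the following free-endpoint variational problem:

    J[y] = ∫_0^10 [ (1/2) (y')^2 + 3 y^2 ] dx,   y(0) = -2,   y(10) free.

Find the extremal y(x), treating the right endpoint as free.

The Lagrangian L = (1/2) (y')^2 + 3 y^2 gives
    ∂L/∂y = 6 y,   ∂L/∂y' = y'.
Euler-Lagrange: y'' − 6 y = 0.
With k = sqrt(6), the general solution is
    y(x) = A cosh(sqrt(6) x) + B sinh(sqrt(6) x).
Fixed left endpoint y(0) = -2 ⇒ A = -2.
The right endpoint x = 10 is free, so the natural (transversality) condition is ∂L/∂y' |_{x=10} = 0, i.e. y'(10) = 0.
Compute y'(x) = A k sinh(k x) + B k cosh(k x), so
    y'(10) = A k sinh(k·10) + B k cosh(k·10) = 0
    ⇒ B = −A tanh(k·10) = 2 tanh(sqrt(6)·10).
Therefore the extremal is
    y(x) = −2 cosh(sqrt(6) x) + 2 tanh(sqrt(6)·10) sinh(sqrt(6) x).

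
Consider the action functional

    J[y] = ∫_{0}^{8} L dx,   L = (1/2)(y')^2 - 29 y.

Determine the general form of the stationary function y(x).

The Lagrangian is L = (1/2)(y')^2 - 29 y.
∂L/∂y = -29.
∂L/∂y' = y'.
The Euler-Lagrange equation d/dx(∂L/∂y') − ∂L/∂y = 0 becomes:
    y'' + 29 = 0
General solution: y(x) = -(29/2) x^2 + A x + B, where A and B are arbitrary constants fixed by the endpoint conditions.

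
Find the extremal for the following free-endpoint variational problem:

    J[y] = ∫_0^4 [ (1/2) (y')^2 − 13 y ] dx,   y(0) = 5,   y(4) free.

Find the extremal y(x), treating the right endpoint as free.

The Lagrangian L = (1/2) (y')^2 − 13 y gives
    ∂L/∂y = −13,   ∂L/∂y' = y'.
Euler-Lagrange: d/dx(y') − (−13) = 0, i.e. y'' + 13 = 0, so
    y(x) = −(13/2) x^2 + C1 x + C2.
Fixed left endpoint y(0) = 5 ⇒ C2 = 5.
The right endpoint x = 4 is free, so the natural (transversality) condition is ∂L/∂y' |_{x=4} = 0, i.e. y'(4) = 0.
Compute y'(x) = −13 x + C1, so y'(4) = −52 + C1 = 0 ⇒ C1 = 52.
Therefore the extremal is
    y(x) = −(13/2) x^2 + 52 x + 5.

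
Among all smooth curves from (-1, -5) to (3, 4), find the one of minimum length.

Arc-length functional: J[y] = ∫ sqrt(1 + (y')^2) dx.
Lagrangian L = sqrt(1 + (y')^2) has no explicit y dependence, so ∂L/∂y = 0 and the Euler-Lagrange equation gives
    d/dx( y' / sqrt(1 + (y')^2) ) = 0  ⇒  y' / sqrt(1 + (y')^2) = const.
Hence y' is constant, so y(x) is affine.
Fitting the endpoints (-1, -5) and (3, 4):
    slope m = (4 − (-5)) / (3 − (-1)) = 9/4,
    intercept c = (-5) − m·(-1) = -11/4.
Extremal: y(x) = (9/4) x - 11/4.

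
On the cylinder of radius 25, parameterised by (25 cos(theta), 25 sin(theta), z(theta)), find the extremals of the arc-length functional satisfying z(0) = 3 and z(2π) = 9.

Parameterise the cylinder of radius R = 25 as
    r(θ) = (25 cos θ, 25 sin θ, z(θ)).
The arc-length element is
    ds = sqrt(625 + (dz/dθ)^2) dθ,
so the Lagrangian is L = sqrt(625 + z'^2).
L depends on z' only, not on z or θ, so ∂L/∂z = 0 and
    ∂L/∂z' = z' / sqrt(625 + z'^2).
The Euler-Lagrange equation gives
    d/dθ( z' / sqrt(625 + z'^2) ) = 0,
so z' is constant. Integrating once:
    z(θ) = a θ + b,
a helix on the cylinder (a straight line when the cylinder is unrolled). The constants a, b are determined by the endpoint conditions.
With endpoint conditions z(0) = 3 and z(2π) = 9: from z(0) = b we get b = 3, and a·2π + 3 = 9 gives a = 3/π, so
    z(θ) = (3/π) θ + 3.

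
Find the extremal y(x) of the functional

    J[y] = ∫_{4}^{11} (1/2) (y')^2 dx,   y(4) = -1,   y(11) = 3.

The Lagrangian is L = (1/2) (y')^2.
Compute ∂L/∂y = 0, ∂L/∂y' = y'.
The Euler-Lagrange equation d/dx(∂L/∂y') − ∂L/∂y = 0 reduces to
    y'' = 0.
Its general solution is
    y(x) = A x + B,
with A, B fixed by the endpoint conditions.
Applying the endpoint conditions y(4) = -1 and y(11) = 3: solve A·4 + B = -1 and A·11 + B = 3. Subtracting gives A(11 − 4) = 3 − -1, so A = 4/7, and B = -1 − A·4 = -23/7. Therefore
    y(x) = (4/7) x - 23/7.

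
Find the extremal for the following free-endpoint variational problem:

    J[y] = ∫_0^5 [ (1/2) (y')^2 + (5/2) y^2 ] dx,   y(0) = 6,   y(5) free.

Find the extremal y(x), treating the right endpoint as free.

The Lagrangian L = (1/2) (y')^2 + (5/2) y^2 gives
    ∂L/∂y = 5 y,   ∂L/∂y' = y'.
Euler-Lagrange: y'' − 5 y = 0.
With k = sqrt(5), the general solution is
    y(x) = A cosh(sqrt(5) x) + B sinh(sqrt(5) x).
Fixed left endpoint y(0) = 6 ⇒ A = 6.
The right endpoint x = 5 is free, so the natural (transversality) condition is ∂L/∂y' |_{x=5} = 0, i.e. y'(5) = 0.
Compute y'(x) = A k sinh(k x) + B k cosh(k x), so
    y'(5) = A k sinh(k·5) + B k cosh(k·5) = 0
    ⇒ B = −A tanh(k·5) = − 6 tanh(sqrt(5)·5).
Therefore the extremal is
    y(x) = 6 cosh(sqrt(5) x) − 6 tanh(sqrt(5)·5) sinh(sqrt(5) x).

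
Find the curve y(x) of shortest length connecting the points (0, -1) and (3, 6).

Arc-length functional: J[y] = ∫ sqrt(1 + (y')^2) dx.
Lagrangian L = sqrt(1 + (y')^2) has no explicit y dependence, so ∂L/∂y = 0 and the Euler-Lagrange equation gives
    d/dx( y' / sqrt(1 + (y')^2) ) = 0  ⇒  y' / sqrt(1 + (y')^2) = const.
Hence y' is constant, so y(x) is affine.
Fitting the endpoints (0, -1) and (3, 6):
    slope m = (6 − (-1)) / (3 − 0) = 7/3,
    intercept c = (-1) − m·0 = -1.
Extremal: y(x) = (7/3) x - 1.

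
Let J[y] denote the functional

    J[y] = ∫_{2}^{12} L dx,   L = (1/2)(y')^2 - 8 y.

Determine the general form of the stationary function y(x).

The Lagrangian is L = (1/2)(y')^2 - 8 y.
∂L/∂y = -8.
∂L/∂y' = y'.
The Euler-Lagrange equation d/dx(∂L/∂y') − ∂L/∂y = 0 becomes:
    y'' + 8 = 0
General solution: y(x) = -4 x^2 + A x + B, where A and B are arbitrary constants fixed by the endpoint conditions.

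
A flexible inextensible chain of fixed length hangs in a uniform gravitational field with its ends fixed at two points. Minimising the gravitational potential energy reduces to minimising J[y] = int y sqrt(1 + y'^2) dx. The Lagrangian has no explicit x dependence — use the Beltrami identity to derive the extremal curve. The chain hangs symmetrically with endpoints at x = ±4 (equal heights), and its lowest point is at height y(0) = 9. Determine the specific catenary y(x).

The Lagrangian L(y, y') = y sqrt(1 + y'^2) has no explicit x dependence, so the Beltrami identity applies:
    L − y' ∂L/∂y' = C.
Compute ∂L/∂y' = y · y' / sqrt(1 + y'^2). Then
    L − y' ∂L/∂y'
    = y sqrt(1 + y'^2) − y · y'^2 / sqrt(1 + y'^2)
    = y (1 + y'^2 − y'^2) / sqrt(1 + y'^2)
    = y / sqrt(1 + y'^2) = C.
Squaring gives y^2 = C^2 (1 + y'^2), i.e.
    y'^2 = y^2 / C^2 − 1.
Separating variables,
    dy / sqrt(y^2 − C^2) = dx / C,
and integrating gives arccosh(y / C) = (x − a)/C, so
    y(x) = C cosh((x − a)/C),
the catenary. The constants C and a are fixed by the two endpoint conditions (and, for the hanging-chain problem, the length constraint selects C).
Now fit the given data. The endpoints x = ±4 are symmetric at equal height, so the catenary is even about its minimum: a = 0 and y(x) = C cosh(x/C). The lowest point is y(0) = C cosh(0) = C, and we are told y(0) = 9, so C = 9. Therefore
    y(x) = 9 cosh(x/9),
and at the endpoints
    y(±4) = 9 cosh(4/9).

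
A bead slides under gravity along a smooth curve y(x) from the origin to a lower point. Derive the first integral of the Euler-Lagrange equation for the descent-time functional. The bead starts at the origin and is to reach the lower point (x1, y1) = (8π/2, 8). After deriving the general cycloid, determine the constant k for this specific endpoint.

The Lagrangian L = sqrt((1 + y'^2) / y) has no explicit x dependence, so the Beltrami identity applies:
    L − y' ∂L/∂y' = C.
Compute ∂L/∂y' = y' / sqrt(y (1 + y'^2)).
Substitute:
    sqrt((1 + y'^2)/y) − y'·y' / sqrt(y (1 + y'^2))
    = (1 + y'^2) / sqrt(y (1 + y'^2)) − y'^2 / sqrt(y (1 + y'^2))
    = 1 / sqrt(y (1 + y'^2)) = C.
Squaring and rearranging gives the first integral
    y (1 + y'^2) = 1/C^2 =: k   (constant).
Solving this first-order ODE by the substitution
    y = (k/2)(1 − cos θ)
yields the cycloid parameterisation
    x(θ) = (k/2)(θ − sin θ),   y(θ) = (k/2)(1 − cos θ).
The constant k is fixed by the endpoint condition.
Now fit the given lower endpoint (x1, y1) = (8π/2, 8). At the bottom of the first arch (θ = π), the parametric equations give
    y(π) = (k/2)(1 − cos π) = k,
    x(π) = (k/2)(π − sin π) = kπ/2.
Matching y(π) = 8 gives k = 8, consistent with x(π) = 8π/2. Therefore the specific cycloid is
    x(θ) = (8/2)(θ − sin θ),   y(θ) = (8/2)(1 − cos θ).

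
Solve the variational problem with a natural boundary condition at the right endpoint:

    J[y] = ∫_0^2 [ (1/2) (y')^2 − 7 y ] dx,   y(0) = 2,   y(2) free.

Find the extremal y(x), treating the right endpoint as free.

The Lagrangian L = (1/2) (y')^2 − 7 y gives
    ∂L/∂y = −7,   ∂L/∂y' = y'.
Euler-Lagrange: d/dx(y') − (−7) = 0, i.e. y'' + 7 = 0, so
    y(x) = −(7/2) x^2 + C1 x + C2.
Fixed left endpoint y(0) = 2 ⇒ C2 = 2.
The right endpoint x = 2 is free, so the natural (transversality) condition is ∂L/∂y' |_{x=2} = 0, i.e. y'(2) = 0.
Compute y'(x) = −7 x + C1, so y'(2) = −14 + C1 = 0 ⇒ C1 = 14.
Therefore the extremal is
    y(x) = −(7/2) x^2 + 14 x + 2.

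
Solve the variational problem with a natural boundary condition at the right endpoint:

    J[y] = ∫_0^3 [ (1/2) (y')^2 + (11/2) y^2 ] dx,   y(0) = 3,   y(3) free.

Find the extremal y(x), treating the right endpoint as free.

The Lagrangian L = (1/2) (y')^2 + (11/2) y^2 gives
    ∂L/∂y = 11 y,   ∂L/∂y' = y'.
Euler-Lagrange: y'' − 11 y = 0.
With k = sqrt(11), the general solution is
    y(x) = A cosh(sqrt(11) x) + B sinh(sqrt(11) x).
Fixed left endpoint y(0) = 3 ⇒ A = 3.
The right endpoint x = 3 is free, so the natural (transversality) condition is ∂L/∂y' |_{x=3} = 0, i.e. y'(3) = 0.
Compute y'(x) = A k sinh(k x) + B k cosh(k x), so
    y'(3) = A k sinh(k·3) + B k cosh(k·3) = 0
    ⇒ B = −A tanh(k·3) = − 3 tanh(sqrt(11)·3).
Therefore the extremal is
    y(x) = 3 cosh(sqrt(11) x) − 3 tanh(sqrt(11)·3) sinh(sqrt(11) x).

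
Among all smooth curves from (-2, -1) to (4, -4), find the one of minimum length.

Arc-length functional: J[y] = ∫ sqrt(1 + (y')^2) dx.
Lagrangian L = sqrt(1 + (y')^2) has no explicit y dependence, so ∂L/∂y = 0 and the Euler-Lagrange equation gives
    d/dx( y' / sqrt(1 + (y')^2) ) = 0  ⇒  y' / sqrt(1 + (y')^2) = const.
Hence y' is constant, so y(x) is affine.
Fitting the endpoints (-2, -1) and (4, -4):
    slope m = ((-4) − (-1)) / (4 − (-2)) = -1/2,
    intercept c = (-1) − m·(-2) = -2.
Extremal: y(x) = (-1/2) x - 2.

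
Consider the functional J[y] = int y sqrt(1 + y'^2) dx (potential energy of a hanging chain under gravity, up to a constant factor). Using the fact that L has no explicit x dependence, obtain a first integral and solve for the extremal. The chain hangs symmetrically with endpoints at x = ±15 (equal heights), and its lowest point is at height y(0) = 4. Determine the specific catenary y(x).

The Lagrangian L(y, y') = y sqrt(1 + y'^2) has no explicit x dependence, so the Beltrami identity applies:
    L − y' ∂L/∂y' = C.
Compute ∂L/∂y' = y · y' / sqrt(1 + y'^2). Then
    L − y' ∂L/∂y'
    = y sqrt(1 + y'^2) − y · y'^2 / sqrt(1 + y'^2)
    = y (1 + y'^2 − y'^2) / sqrt(1 + y'^2)
    = y / sqrt(1 + y'^2) = C.
Squaring gives y^2 = C^2 (1 + y'^2), i.e.
    y'^2 = y^2 / C^2 − 1.
Separating variables,
    dy / sqrt(y^2 − C^2) = dx / C,
and integrating gives arccosh(y / C) = (x − a)/C, so
    y(x) = C cosh((x − a)/C),
the catenary. The constants C and a are fixed by the two endpoint conditions (and, for the hanging-chain problem, the length constraint selects C).
Now fit the given data. The endpoints x = ±15 are symmetric at equal height, so the catenary is even about its minimum: a = 0 and y(x) = C cosh(x/C). The lowest point is y(0) = C cosh(0) = C, and we are told y(0) = 4, so C = 4. Therefore
    y(x) = 4 cosh(x/4),
and at the endpoints
    y(±15) = 4 cosh(15/4).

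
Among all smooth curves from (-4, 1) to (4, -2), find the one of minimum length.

Arc-length functional: J[y] = ∫ sqrt(1 + (y')^2) dx.
Lagrangian L = sqrt(1 + (y')^2) has no explicit y dependence, so ∂L/∂y = 0 and the Euler-Lagrange equation gives
    d/dx( y' / sqrt(1 + (y')^2) ) = 0  ⇒  y' / sqrt(1 + (y')^2) = const.
Hence y' is constant, so y(x) is affine.
Fitting the endpoints (-4, 1) and (4, -2):
    slope m = ((-2) − 1) / (4 − (-4)) = -3/8,
    intercept c = 1 − m·(-4) = -1/2.
Extremal: y(x) = (-3/8) x - 1/2.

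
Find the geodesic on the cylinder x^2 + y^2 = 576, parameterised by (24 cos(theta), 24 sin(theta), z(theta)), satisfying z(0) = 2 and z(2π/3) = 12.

Parameterise the cylinder of radius R = 24 as
    r(θ) = (24 cos θ, 24 sin θ, z(θ)).
The arc-length element is
    ds = sqrt(576 + (dz/dθ)^2) dθ,
so the Lagrangian is L = sqrt(576 + z'^2).
L depends on z' only, not on z or θ, so ∂L/∂z = 0 and
    ∂L/∂z' = z' / sqrt(576 + z'^2).
The Euler-Lagrange equation gives
    d/dθ( z' / sqrt(576 + z'^2) ) = 0,
so z' is constant. Integrating once:
    z(θ) = a θ + b,
a helix on the cylinder (a straight line when the cylinder is unrolled). The constants a, b are determined by the endpoint conditions.
With endpoint conditions z(0) = 2 and z(2π/3) = 12: from z(0) = b we get b = 2, and a·2π/3 + 2 = 12 gives a = 15/π, so
    z(θ) = (15/π) θ + 2.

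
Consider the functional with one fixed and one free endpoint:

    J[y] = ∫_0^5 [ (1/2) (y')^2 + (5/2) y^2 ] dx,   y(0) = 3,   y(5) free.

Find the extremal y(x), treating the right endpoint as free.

The Lagrangian L = (1/2) (y')^2 + (5/2) y^2 gives
    ∂L/∂y = 5 y,   ∂L/∂y' = y'.
Euler-Lagrange: y'' − 5 y = 0.
With k = sqrt(5), the general solution is
    y(x) = A cosh(sqrt(5) x) + B sinh(sqrt(5) x).
Fixed left endpoint y(0) = 3 ⇒ A = 3.
The right endpoint x = 5 is free, so the natural (transversality) condition is ∂L/∂y' |_{x=5} = 0, i.e. y'(5) = 0.
Compute y'(x) = A k sinh(k x) + B k cosh(k x), so
    y'(5) = A k sinh(k·5) + B k cosh(k·5) = 0
    ⇒ B = −A tanh(k·5) = − 3 tanh(sqrt(5)·5).
Therefore the extremal is
    y(x) = 3 cosh(sqrt(5) x) − 3 tanh(sqrt(5)·5) sinh(sqrt(5) x).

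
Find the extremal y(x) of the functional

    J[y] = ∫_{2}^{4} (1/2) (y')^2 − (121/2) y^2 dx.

The Lagrangian is L = (1/2) (y')^2 − (121/2) y^2.
Compute ∂L/∂y = -121y, ∂L/∂y' = y'.
The Euler-Lagrange equation d/dx(∂L/∂y') − ∂L/∂y = 0 reduces to
    y'' + 121 y = 0.
Its general solution is
    y(x) = A sin(11x) + B cos(11x),
with A, B fixed by the endpoint conditions.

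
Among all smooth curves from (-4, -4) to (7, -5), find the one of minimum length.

Arc-length functional: J[y] = ∫ sqrt(1 + (y')^2) dx.
Lagrangian L = sqrt(1 + (y')^2) has no explicit y dependence, so ∂L/∂y = 0 and the Euler-Lagrange equation gives
    d/dx( y' / sqrt(1 + (y')^2) ) = 0  ⇒  y' / sqrt(1 + (y')^2) = const.
Hence y' is constant, so y(x) is affine.
Fitting the endpoints (-4, -4) and (7, -5):
    slope m = ((-5) − (-4)) / (7 − (-4)) = -1/11,
    intercept c = (-4) − m·(-4) = -48/11.
Extremal: y(x) = (-1/11) x - 48/11.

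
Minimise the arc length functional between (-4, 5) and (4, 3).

Arc-length functional: J[y] = ∫ sqrt(1 + (y')^2) dx.
Lagrangian L = sqrt(1 + (y')^2) has no explicit y dependence, so ∂L/∂y = 0 and the Euler-Lagrange equation gives
    d/dx( y' / sqrt(1 + (y')^2) ) = 0  ⇒  y' / sqrt(1 + (y')^2) = const.
Hence y' is constant, so y(x) is affine.
Fitting the endpoints (-4, 5) and (4, 3):
    slope m = (3 − 5) / (4 − (-4)) = -1/4,
    intercept c = 5 − m·(-4) = 4.
Extremal: y(x) = (-1/4) x + 4.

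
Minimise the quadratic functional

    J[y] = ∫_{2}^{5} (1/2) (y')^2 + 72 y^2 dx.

The Lagrangian is L = (1/2) (y')^2 + 72 y^2.
Compute ∂L/∂y = 144y, ∂L/∂y' = y'.
The Euler-Lagrange equation d/dx(∂L/∂y') − ∂L/∂y = 0 reduces to
    y'' − 144 y = 0.
Its general solution is
    y(x) = A e^(12x) + B e^(−12x),
with A, B fixed by the endpoint conditions.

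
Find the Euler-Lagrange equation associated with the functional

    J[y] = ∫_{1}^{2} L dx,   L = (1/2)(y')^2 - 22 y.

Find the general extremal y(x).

The Lagrangian is L = (1/2)(y')^2 - 22 y.
∂L/∂y = -22.
∂L/∂y' = y'.
The Euler-Lagrange equation d/dx(∂L/∂y') − ∂L/∂y = 0 becomes:
    y'' + 22 = 0
General solution: y(x) = -11 x^2 + A x + B, where A and B are arbitrary constants fixed by the endpoint conditions.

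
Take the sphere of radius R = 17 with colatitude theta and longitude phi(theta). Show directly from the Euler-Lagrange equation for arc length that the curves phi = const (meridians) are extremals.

On the sphere of radius R = 17 with spherical coordinates (θ, φ), the induced metric is
    ds^2 = 289(dθ^2 + sin^2(θ) dφ^2).
Using θ as the parameter, the arc-length functional becomes
    J[φ] = ∫ 17 sqrt(1 + sin^2(θ) (dφ/dθ)^2) dθ.
So L = 17 sqrt(1 + sin^2(θ) φ'^2). Compute
    ∂L/∂φ = 0  (L has no explicit φ dependence),
    ∂L/∂φ' = 17 sin^2(θ) φ' / sqrt(1 + sin^2(θ) φ'^2).
For the candidate φ(θ) = c (constant), φ' = 0, so ∂L/∂φ' evaluated along the candidate vanishes, and ∂L/∂φ is identically zero. Hence
    d/dθ(∂L/∂φ') − ∂L/∂φ = 0
is satisfied. Therefore meridians φ = const are extremals of arc length — they are geodesics on the sphere.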